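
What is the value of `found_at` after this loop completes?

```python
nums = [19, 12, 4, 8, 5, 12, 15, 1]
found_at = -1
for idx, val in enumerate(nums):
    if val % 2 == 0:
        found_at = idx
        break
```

First even number index in [19, 12, 4, 8, 5, 12, 15, 1]
`found_at` takes the values: -1 → 1

Answer: 1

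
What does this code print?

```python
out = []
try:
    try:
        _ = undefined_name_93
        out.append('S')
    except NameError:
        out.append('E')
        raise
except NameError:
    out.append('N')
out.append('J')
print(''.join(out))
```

Execution trace: 'E' (except NameError) → 'N' (outer except NameError) → 'J' (after the try/except). Output: ENJ

Answer: ENJ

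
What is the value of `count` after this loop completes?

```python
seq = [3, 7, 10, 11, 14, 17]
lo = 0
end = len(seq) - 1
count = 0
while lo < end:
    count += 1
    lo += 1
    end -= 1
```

Iterations until pointers meet (list length 6)
`count` takes the values: 0 → 1 → 2 → 3

Answer: 3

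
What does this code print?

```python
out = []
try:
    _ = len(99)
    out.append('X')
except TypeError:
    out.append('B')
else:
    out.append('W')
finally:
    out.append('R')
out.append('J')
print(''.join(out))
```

Execution trace: 'B' (except TypeError) → 'R' (finally) → 'J' (after the try/except). Output: BRJ

Answer: BRJ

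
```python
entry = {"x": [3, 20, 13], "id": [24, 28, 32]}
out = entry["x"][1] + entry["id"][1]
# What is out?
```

Trace:
`entry = {"x": [3, 20, 13], "id": [24, 28, 32]}` → entry = {'x': [3, 20, 13], 'id': [24, 28, 32]}
`out = entry["x"][1] + entry["id"][1]` → out = 48
So out = 48

Answer: 48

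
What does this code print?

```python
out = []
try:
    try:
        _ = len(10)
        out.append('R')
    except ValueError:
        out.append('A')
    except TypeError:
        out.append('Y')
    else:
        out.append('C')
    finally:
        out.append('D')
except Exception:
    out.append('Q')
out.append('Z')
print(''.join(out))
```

Execution trace: 'Y' (inner except TypeError) → 'D' (inner finally) → 'Z' (after the try/except). Output: YDZ

Answer: YDZ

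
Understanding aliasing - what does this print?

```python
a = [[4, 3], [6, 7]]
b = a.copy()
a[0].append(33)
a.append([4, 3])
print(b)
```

Key concept: shallow copy with nested lists.
Step by step:
`a = [[4, 3], [6, 7]]` → a = [[4, 3], [6, 7]]
`b = a.copy()` → b = [[4, 3], [6, 7]]
`a[0].append(33)` → a = [[4, 3, 33], [6, 7]]; b = [[4, 3, 33], [6, 7]]
`a.append([4, 3])` → a = [[4, 3, 33], [6, 7], [4, 3]]
`print(b)` → prints [[4, 3, 33], [6, 7]]

Answer: [[4, 3, 33], [6, 7]]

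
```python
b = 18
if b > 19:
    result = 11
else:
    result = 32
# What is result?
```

Trace:
`b = 18` → b = 18
`if b > 19: ...` → b > 19 is False, take else branch → result = 32
So result = 32

Answer: 32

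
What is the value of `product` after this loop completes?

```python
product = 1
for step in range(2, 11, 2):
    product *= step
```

Product of even numbers 2 to 10
`product` takes the values: 1 → 2 → 8 → 48 → 384 → 3840

Answer: 3840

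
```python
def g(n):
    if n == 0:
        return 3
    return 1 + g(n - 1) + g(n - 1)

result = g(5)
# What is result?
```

g(n) = 1 + 2·g(n-1), g(0)=3. Closed form: (3+1)·2^5 - 1 = 127.

Answer: 127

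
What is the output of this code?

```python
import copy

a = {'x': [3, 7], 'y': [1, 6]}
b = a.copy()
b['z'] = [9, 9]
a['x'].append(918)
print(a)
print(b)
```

Key concept: shallow copy of dict with mutable values.
Step by step:
`a = {'x': [3, 7], 'y': [1, 6]}` → a = {'x': [3, 7], 'y': [1, 6]}
`b = a.copy()` → b = {'x': [3, 7], 'y': [1, 6]}
`b['z'] = [9, 9]` → b = {'x': [3, 7], 'y': [1, 6], 'z': [9, 9]}
`a['x'].append(918)` → a = {'x': [3, 7, 918], 'y': [1, 6]}; b = {'x': [3, 7, 918], 'y': [1, 6], 'z': [9, 9]}
`print(a)` → prints {'x': [3, 7, 918], 'y': [1, 6]}
`print(b)` → prints {'x': [3, 7, 918], 'y': [1, 6], 'z': [9, 9]}

Answer:
{'x': [3, 7, 918], 'y': [1, 6]}
{'x': [3, 7, 918], 'y': [1, 6], 'z': [9, 9]}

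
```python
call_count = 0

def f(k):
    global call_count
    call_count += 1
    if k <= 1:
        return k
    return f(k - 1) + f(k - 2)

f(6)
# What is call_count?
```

Calls(k) = 1 + Calls(k-1) + Calls(k-2); Calls(0)=Calls(1)=1. For k=6 this gives 25.

Answer: 25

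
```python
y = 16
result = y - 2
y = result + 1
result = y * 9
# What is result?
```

Trace:
`y = 16` → y = 16
`result = y - 2` → result = 14
`y = result + 1` → y = 15
`result = y * 9` → result = 135
So result = 135

Answer: 135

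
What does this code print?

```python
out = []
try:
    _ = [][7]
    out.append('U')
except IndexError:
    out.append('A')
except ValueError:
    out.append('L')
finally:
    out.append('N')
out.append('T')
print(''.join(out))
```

Execution trace: 'A' (except IndexError) → 'N' (finally) → 'T' (after the try/except). Output: ANT

Answer: ANT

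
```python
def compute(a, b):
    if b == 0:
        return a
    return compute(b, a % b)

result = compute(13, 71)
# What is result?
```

compute(13, 71) -> compute(71, 13) -> compute(13, 6) -> compute(6, 1) -> compute(1, 0) -> 1

Answer: 1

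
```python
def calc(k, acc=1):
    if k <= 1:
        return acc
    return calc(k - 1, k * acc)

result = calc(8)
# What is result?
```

Accumulator trace (n, acc): (8, 1) -> (7, 8) -> (6, 56) -> (5, 336) -> (4, 1680) -> (3, 6720) -> (2, 20160) -> (1, 40320) -> return 40320

Answer: 40320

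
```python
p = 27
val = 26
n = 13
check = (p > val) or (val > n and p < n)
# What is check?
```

Trace:
`p = 27` → p = 27
`val = 26` → val = 26
`n = 13` → n = 13
`check = (p > val) or (val > n and p < n)` → check = True
So check = True

Answer: True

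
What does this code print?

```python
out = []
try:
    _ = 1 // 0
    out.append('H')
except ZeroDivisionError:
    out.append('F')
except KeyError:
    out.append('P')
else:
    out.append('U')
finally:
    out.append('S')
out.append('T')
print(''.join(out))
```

Execution trace: 'F' (except ZeroDivisionError) → 'S' (finally) → 'T' (after the try/except). Output: FST

Answer: FST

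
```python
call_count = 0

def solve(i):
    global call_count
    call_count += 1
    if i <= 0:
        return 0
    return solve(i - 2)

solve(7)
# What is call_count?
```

Linear recursion stepping by 2: 5 calls from i=7 down to ≤0.

Answer: 5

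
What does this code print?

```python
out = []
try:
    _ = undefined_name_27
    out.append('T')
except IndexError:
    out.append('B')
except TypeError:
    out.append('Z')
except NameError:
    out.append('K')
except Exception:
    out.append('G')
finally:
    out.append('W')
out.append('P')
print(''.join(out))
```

Execution trace: 'K' (except NameError) → 'W' (finally) → 'P' (after the try/except). Output: KWP

Answer: KWP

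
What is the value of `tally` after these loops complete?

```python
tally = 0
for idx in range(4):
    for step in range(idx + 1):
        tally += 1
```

Triangle: 1 + 2 + ... + 4
`tally` takes the values: 0 → 1 → 2 → 3 → 4 → 5 → 6 → 7 → 8 → 9 → 10

Answer: 10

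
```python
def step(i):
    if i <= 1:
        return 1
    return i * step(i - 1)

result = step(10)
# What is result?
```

step(10) = 10 * 9 * 8 * 7 * 6 * 5 * 4 * 3 * 2 * 1 = 3628800

Answer: 3628800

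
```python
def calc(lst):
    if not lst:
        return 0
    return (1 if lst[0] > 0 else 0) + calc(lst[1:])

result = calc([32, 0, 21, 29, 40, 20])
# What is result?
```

Count of positive elements in [32, 0, 21, 29, 40, 20] = 5

Answer: 5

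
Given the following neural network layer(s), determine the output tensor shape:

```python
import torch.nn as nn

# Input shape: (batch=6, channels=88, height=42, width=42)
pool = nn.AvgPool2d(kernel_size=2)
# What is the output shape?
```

Input: (6, 88, 42, 42) -> Output: (6, 88, 21, 21)

Answer: (6, 88, 21, 21)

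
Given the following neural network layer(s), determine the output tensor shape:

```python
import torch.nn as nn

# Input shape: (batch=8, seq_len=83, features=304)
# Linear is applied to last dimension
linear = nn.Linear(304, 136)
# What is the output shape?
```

Input: (8, 83, 304) -> Output: (8, 83, 136)

Answer: (8, 83, 136)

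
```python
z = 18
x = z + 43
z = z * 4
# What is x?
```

Trace:
`z = 18` → z = 18
`x = z + 43` → x = 61
`z = z * 4` → z = 72
So x = 61

Answer: 61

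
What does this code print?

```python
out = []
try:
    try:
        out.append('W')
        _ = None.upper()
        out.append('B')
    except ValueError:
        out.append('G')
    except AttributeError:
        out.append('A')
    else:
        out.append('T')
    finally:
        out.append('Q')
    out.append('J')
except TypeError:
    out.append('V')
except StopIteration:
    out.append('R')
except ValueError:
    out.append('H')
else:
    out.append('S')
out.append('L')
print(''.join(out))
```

Execution trace: 'W' (inner try body) → 'A' (inner except AttributeError) → 'Q' (inner finally) → 'J' (try body, no exception) → 'S' (else) → 'L' (after the try/except). Output: WAQJSL

Answer: WAQJSL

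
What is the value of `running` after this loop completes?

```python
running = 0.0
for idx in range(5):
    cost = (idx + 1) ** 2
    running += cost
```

Sum of squared losses 1² + 2² + ... + 5²
`running` takes the values: 0.0 → 1.0 → 5.0 → 14.0 → 30.0 → 55.0

Answer: 55.0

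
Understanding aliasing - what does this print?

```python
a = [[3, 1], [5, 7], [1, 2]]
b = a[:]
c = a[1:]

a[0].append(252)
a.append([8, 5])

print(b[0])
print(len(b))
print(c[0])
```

Key concept: slice with nested mutation.
Step by step:
`a = [[3, 1], [5, 7], [1, 2]]` → a = [[3, 1], [5, 7], [1, 2]]
`b = a[:]` → b = [[3, 1], [5, 7], [1, 2]]
`c = a[1:]` → c = [[5, 7], [1, 2]]
`a[0].append(252)` → a = [[3, 1, 252], [5, 7], [1, 2]]; b = [[3, 1, 252], [5, 7], [1, 2]]
`a.append([8, 5])` → a = [[3, 1, 252], [5, 7], [1, 2], [8, 5]]
`print(b[0])` → prints [3, 1, 252]
`print(len(b))` → prints 3
`print(c[0])` → prints [5, 7]

Answer:
[3, 1, 252]
3
[5, 7]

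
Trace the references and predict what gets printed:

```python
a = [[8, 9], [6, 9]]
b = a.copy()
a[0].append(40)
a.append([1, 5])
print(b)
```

Key concept: shallow copy with nested lists.
Step by step:
`a = [[8, 9], [6, 9]]` → a = [[8, 9], [6, 9]]
`b = a.copy()` → b = [[8, 9], [6, 9]]
`a[0].append(40)` → a = [[8, 9, 40], [6, 9]]; b = [[8, 9, 40], [6, 9]]
`a.append([1, 5])` → a = [[8, 9, 40], [6, 9], [1, 5]]
`print(b)` → prints [[8, 9, 40], [6, 9]]

Answer: [[8, 9, 40], [6, 9]]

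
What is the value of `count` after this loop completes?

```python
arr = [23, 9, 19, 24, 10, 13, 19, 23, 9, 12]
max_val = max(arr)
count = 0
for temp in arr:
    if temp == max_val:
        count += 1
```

Count of max value 24 in [23, 9, 19, 24, 10, 13, 19, 23, 9, 12]
`count` takes the values: 0 → 1

Answer: 1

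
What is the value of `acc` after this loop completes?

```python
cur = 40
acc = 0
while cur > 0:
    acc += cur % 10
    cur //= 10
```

Sum digits of 40
`acc` takes the values: 0 → 4

Answer: 4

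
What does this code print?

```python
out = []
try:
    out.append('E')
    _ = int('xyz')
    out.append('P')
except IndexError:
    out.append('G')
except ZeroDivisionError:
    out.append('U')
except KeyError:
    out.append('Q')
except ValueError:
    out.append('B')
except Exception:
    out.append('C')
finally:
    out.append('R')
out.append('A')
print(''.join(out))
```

Execution trace: 'E' (try body) → 'B' (except ValueError) → 'R' (finally) → 'A' (after the try/except). Output: EBRA

Answer: EBRA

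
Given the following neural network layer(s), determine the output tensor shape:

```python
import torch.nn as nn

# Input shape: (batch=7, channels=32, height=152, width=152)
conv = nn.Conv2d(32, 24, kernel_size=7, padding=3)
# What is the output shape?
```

Input: (7, 32, 152, 152) -> Output: (7, 24, 152, 152)

Answer: (7, 24, 152, 152)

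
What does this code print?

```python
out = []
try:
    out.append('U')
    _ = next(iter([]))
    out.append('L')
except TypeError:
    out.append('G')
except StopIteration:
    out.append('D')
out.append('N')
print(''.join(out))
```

Execution trace: 'U' (try body) → 'D' (except StopIteration) → 'N' (after the try/except). Output: UDN

Answer: UDN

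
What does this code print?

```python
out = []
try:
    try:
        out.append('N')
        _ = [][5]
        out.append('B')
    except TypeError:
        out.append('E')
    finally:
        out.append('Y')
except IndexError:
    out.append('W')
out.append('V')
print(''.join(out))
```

Execution trace: 'N' (try body) → 'Y' (finally) → 'W' (outer except IndexError) → 'V' (after the try/except). Output: NYWV

Answer: NYWV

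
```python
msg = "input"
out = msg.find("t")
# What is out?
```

Trace:
`msg = "input"` → msg = 'input'
`out = msg.find("t")` → out = 4
So out = 4

Answer: 4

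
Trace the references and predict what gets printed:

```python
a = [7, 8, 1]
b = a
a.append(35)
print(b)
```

Key concept: basic list aliasing.
Step by step:
`a = [7, 8, 1]` → a = [7, 8, 1]
`b = a` → b = [7, 8, 1] (same object as a)
`a.append(35)` → a = [7, 8, 1, 35] (same object as b); b = [7, 8, 1, 35] (same object as a)
`print(b)` → prints [7, 8, 1, 35]

Answer: [7, 8, 1, 35]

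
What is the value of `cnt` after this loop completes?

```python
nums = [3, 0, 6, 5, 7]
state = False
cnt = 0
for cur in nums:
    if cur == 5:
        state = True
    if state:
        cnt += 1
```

Count elements after first 5 in [3, 0, 6, 5, 7]
`cnt` takes the values: 0 → 1 → 2

Answer: 2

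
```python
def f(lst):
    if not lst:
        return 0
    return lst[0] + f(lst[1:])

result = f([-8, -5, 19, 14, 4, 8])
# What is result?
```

(-8) + (-5) + 19 + 14 + 4 + 8 + 0 = 32

Answer: 32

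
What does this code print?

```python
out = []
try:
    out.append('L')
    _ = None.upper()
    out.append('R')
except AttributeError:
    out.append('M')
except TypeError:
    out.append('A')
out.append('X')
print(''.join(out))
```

Execution trace: 'L' (try body) → 'M' (except AttributeError) → 'X' (after the try/except). Output: LMX

Answer: LMX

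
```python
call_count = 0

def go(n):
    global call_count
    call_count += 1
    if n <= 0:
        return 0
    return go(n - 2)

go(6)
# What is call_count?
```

Linear recursion stepping by 2: 4 calls from n=6 down to ≤0.

Answer: 4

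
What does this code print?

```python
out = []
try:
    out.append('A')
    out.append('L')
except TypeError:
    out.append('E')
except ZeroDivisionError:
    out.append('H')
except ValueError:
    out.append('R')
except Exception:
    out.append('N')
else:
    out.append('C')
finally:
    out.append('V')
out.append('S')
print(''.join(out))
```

Execution trace: 'A' (try body) → 'L' (try body, no exception) → 'C' (else) → 'V' (finally) → 'S' (after the try/except). Output: ALCVS

Answer: ALCVS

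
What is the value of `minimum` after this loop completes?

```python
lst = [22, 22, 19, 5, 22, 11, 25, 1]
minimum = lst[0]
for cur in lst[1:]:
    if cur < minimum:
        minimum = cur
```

Minimum of [22, 22, 19, 5, 22, 11, 25, 1]
`minimum` takes the values: 22 → 19 → 5 → 1

Answer: 1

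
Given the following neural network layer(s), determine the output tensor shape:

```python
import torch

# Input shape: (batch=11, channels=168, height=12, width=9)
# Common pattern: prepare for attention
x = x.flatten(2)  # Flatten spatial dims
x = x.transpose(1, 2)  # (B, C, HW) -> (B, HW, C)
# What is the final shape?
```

Input: (11, 168, 12, 9) -> after flatten(2): (11, 168, 108) -> Output: (11, 108, 168)

Answer: (11, 108, 168)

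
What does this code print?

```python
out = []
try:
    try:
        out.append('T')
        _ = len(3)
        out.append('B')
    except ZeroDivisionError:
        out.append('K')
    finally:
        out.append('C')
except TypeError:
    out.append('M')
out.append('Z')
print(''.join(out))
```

Execution trace: 'T' (inner try body) → 'C' (inner finally) → 'M' (outer except TypeError) → 'Z' (after the try/except). Output: TCMZ

Answer: TCMZ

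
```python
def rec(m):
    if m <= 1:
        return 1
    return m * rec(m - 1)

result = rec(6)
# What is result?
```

rec(6) = 6 * 5 * 4 * 3 * 2 * 1 = 720

Answer: 720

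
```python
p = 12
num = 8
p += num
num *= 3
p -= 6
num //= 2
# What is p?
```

Trace:
`p = 12` → p = 12
`num = 8` → num = 8
`p += num` → p = 20
`num *= 3` → num = 24
`p -= 6` → p = 14
`num //= 2` → num = 12
So p = 14

Answer: 14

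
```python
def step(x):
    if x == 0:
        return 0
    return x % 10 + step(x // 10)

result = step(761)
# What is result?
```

Sum of digits of 761: 1 + 6 + 7 = 14

Answer: 14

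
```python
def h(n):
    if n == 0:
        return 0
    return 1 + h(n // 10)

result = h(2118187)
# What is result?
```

Count of digits of 2118187: 7

Answer: 7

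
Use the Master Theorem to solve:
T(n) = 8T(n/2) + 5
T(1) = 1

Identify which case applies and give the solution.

a=8, b=2, f(n)=5. log_2(8) = 3. Since c=0 < 3, Case 1 applies: T(n) = Θ(n^log_b(a)) = O(n^3).

Answer: O(n^3) - Case 1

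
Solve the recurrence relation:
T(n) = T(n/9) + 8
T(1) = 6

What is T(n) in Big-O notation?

Each step divides n by 9 and adds 8. After log_9(n) steps we reach T(1)=6. So T(n) = 8·log_9(n) + 6 = O(log n).

Answer: O(log n)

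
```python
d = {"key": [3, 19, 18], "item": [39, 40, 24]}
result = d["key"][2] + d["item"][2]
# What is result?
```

Trace:
`d = {"key": [3, 19, 18], "item": [39, 40, 24]}` → d = {'key': [3, 19, 18], 'item': [39, 40, 24]}
`result = d["key"][2] + d["item"][2]` → result = 42
So result = 42

Answer: 42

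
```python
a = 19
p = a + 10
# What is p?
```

Trace:
`a = 19` → a = 19
`p = a + 10` → p = 29
So p = 29

Answer: 29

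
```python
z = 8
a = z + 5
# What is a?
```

Trace:
`z = 8` → z = 8
`a = z + 5` → a = 13
So a = 13

Answer: 13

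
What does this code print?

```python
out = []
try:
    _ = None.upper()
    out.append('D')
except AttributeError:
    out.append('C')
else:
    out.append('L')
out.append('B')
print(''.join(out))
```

Execution trace: 'C' (except AttributeError) → 'B' (after the try/except). Output: CB

Answer: CB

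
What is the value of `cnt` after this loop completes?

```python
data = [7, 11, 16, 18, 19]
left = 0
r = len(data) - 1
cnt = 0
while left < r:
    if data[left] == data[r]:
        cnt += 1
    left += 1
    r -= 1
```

Count matching pairs from ends
`cnt` takes the values: 0

Answer: 0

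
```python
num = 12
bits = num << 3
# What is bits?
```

Trace:
`num = 12` → num = 12
`bits = num << 3` → bits = 96
So bits = 96

Answer: 96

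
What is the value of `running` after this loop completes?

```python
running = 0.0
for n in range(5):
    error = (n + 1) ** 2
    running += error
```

Sum of squared losses 1² + 2² + ... + 5²
`running` takes the values: 0.0 → 1.0 → 5.0 → 14.0 → 30.0 → 55.0

Answer: 55.0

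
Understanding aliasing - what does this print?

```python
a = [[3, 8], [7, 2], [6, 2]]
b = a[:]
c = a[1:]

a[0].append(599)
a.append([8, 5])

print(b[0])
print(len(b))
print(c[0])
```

Key concept: slice with nested mutation.
Step by step:
`a = [[3, 8], [7, 2], [6, 2]]` → a = [[3, 8], [7, 2], [6, 2]]
`b = a[:]` → b = [[3, 8], [7, 2], [6, 2]]
`c = a[1:]` → c = [[7, 2], [6, 2]]
`a[0].append(599)` → a = [[3, 8, 599], [7, 2], [6, 2]]; b = [[3, 8, 599], [7, 2], [6, 2]]
`a.append([8, 5])` → a = [[3, 8, 599], [7, 2], [6, 2], [8, 5]]
`print(b[0])` → prints [3, 8, 599]
`print(len(b))` → prints 3
`print(c[0])` → prints [7, 2]

Answer:
[3, 8, 599]
3
[7, 2]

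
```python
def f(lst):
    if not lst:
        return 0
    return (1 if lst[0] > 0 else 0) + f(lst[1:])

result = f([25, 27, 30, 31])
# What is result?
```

Count of positive elements in [25, 27, 30, 31] = 4

Answer: 4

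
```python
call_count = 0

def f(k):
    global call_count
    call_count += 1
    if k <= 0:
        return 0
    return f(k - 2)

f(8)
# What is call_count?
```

Linear recursion stepping by 2: 5 calls from k=8 down to ≤0.

Answer: 5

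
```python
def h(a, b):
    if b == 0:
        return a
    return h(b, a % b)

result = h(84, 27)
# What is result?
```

h(84, 27) -> h(27, 3) -> h(3, 0) -> 3

Answer: 3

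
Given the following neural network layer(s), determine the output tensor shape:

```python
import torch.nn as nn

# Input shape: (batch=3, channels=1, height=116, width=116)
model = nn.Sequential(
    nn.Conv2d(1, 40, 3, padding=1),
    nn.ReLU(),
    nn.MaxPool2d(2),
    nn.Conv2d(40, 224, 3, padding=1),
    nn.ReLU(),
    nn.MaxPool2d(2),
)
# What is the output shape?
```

Input: (3, 1, 116, 116) -> after first Conv2d: (3, 40, 116, 116) -> after first MaxPool2d: (3, 40, 58, 58) -> after second Conv2d: (3, 224, 58, 58) -> Output: (3, 224, 29, 29)

Answer: (3, 224, 29, 29)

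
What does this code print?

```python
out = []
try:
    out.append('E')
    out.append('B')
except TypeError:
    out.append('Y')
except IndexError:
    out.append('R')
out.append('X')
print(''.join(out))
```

Execution trace: 'E' (try body) → 'B' (try body, no exception) → 'X' (after the try/except). Output: EBX

Answer: EBX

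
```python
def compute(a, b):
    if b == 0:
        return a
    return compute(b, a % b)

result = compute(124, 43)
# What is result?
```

compute(124, 43) -> compute(43, 38) -> compute(38, 5) -> compute(5, 3) -> compute(3, 2) -> compute(2, 1) -> compute(1, 0) -> 1

Answer: 1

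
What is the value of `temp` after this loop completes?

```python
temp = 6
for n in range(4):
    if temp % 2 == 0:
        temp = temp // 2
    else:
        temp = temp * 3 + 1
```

Collatz-style transformation from 6
`temp` takes the values: 6 → 3 → 10 → 5 → 16

Answer: 16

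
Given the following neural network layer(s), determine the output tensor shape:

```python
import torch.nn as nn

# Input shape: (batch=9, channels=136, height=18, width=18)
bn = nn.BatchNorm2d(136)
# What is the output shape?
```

Input: (9, 136, 18, 18) -> Output: (9, 136, 18, 18)

Answer: (9, 136, 18, 18)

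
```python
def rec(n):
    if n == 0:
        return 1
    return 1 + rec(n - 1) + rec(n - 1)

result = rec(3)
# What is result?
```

rec(n) = 1 + 2·rec(n-1), rec(0)=1. Closed form: (1+1)·2^3 - 1 = 15.

Answer: 15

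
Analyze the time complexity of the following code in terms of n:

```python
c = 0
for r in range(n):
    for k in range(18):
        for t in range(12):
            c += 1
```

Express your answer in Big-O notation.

Each loop level contributes: n × 1 × 1. Multiplying the contributions gives O(n).

Answer: O(n)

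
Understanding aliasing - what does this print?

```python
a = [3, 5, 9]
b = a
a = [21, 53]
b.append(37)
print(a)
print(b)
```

Key concept: rebinding vs mutation: a is rebound to a new list, b still points at the original.
Step by step:
`a = [3, 5, 9]` → a = [3, 5, 9]
`b = a` → b = [3, 5, 9] (same object as a)
`a = [21, 53]` → a = [21, 53]
`b.append(37)` → b = [3, 5, 9, 37]
`print(a)` → prints [21, 53]
`print(b)` → prints [3, 5, 9, 37]

Answer:
[21, 53]
[3, 5, 9, 37]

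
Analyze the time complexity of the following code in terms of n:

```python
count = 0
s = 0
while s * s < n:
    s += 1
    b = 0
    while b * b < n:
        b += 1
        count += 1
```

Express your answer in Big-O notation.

Each loop level contributes: √n × √n. Multiplying the contributions gives O(n).

Answer: O(n)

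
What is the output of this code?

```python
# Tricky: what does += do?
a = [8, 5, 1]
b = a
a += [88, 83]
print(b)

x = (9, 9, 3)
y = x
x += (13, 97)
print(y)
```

Key concept: += behavior differs for mutable vs immutable.
Step by step:
`a = [8, 5, 1]` → a = [8, 5, 1]
`b = a` → b = [8, 5, 1] (same object as a)
`a += [88, 83]` → a = [8, 5, 1, 88, 83] (same object as b); b = [8, 5, 1, 88, 83] (same object as a)
`print(b)` → prints [8, 5, 1, 88, 83]
`x = (9, 9, 3)` → x = (9, 9, 3)
`y = x` → y = (9, 9, 3)
`x += (13, 97)` → x = (9, 9, 3, 13, 97)
`print(y)` → prints (9, 9, 3)

Answer:
[8, 5, 1, 88, 83]
(9, 9, 3)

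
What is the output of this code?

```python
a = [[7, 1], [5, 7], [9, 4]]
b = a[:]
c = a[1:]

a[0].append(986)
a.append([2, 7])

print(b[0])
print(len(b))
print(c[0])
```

Key concept: slice with nested mutation.
Step by step:
`a = [[7, 1], [5, 7], [9, 4]]` → a = [[7, 1], [5, 7], [9, 4]]
`b = a[:]` → b = [[7, 1], [5, 7], [9, 4]]
`c = a[1:]` → c = [[5, 7], [9, 4]]
`a[0].append(986)` → a = [[7, 1, 986], [5, 7], [9, 4]]; b = [[7, 1, 986], [5, 7], [9, 4]]
`a.append([2, 7])` → a = [[7, 1, 986], [5, 7], [9, 4], [2, 7]]
`print(b[0])` → prints [7, 1, 986]
`print(len(b))` → prints 3
`print(c[0])` → prints [5, 7]

Answer:
[7, 1, 986]
3
[5, 7]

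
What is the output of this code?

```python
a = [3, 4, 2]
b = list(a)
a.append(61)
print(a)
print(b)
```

Key concept: list() constructor creates copy.
Step by step:
`a = [3, 4, 2]` → a = [3, 4, 2]
`b = list(a)` → b = [3, 4, 2]
`a.append(61)` → a = [3, 4, 2, 61]
`print(a)` → prints [3, 4, 2, 61]
`print(b)` → prints [3, 4, 2]

Answer:
[3, 4, 2, 61]
[3, 4, 2]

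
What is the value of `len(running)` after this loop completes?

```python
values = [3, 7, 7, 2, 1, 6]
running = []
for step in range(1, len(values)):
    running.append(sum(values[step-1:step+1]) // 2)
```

Number of 2-element averages
`running` takes the values: [] → [5] → [5, 7] → [5, 7, 4] → [5, 7, 4, 1] → [5, 7, 4, 1, 3]
So `len(running)` = 5

Answer: 5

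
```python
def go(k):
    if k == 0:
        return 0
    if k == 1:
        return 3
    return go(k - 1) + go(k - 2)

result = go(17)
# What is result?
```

Build up from base cases: go(0)=0, go(1)=3, go(2)=3, go(3)=6, go(4)=9, go(5)=15, go(6)=24, ..., go(17)=4791

Answer: 4791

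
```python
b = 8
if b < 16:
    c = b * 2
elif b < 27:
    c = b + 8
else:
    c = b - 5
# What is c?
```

Trace:
`b = 8` → b = 8
`if b < 16: ...` → b < 16 is True → c = 16
So c = 16

Answer: 16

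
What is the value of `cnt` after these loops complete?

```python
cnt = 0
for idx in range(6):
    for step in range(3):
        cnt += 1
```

6 * 3 = 18
`cnt` takes the values: 0 → 1 → 2 → 3 → 4 → 5 → 6 → 7 → 8 → 9 → 10 → 11 → 12 → 13 → 14 → 15 → 16 → 17 → 18

Answer: 18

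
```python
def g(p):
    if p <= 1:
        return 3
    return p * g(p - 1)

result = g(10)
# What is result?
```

g(10) = 10 * 9 * 8 * 7 * 6 * 5 * 4 * 3 * 2 * 3 = 10886400

Answer: 10886400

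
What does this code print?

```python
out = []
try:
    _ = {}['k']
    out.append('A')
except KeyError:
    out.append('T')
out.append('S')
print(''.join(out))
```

Execution trace: 'T' (except KeyError) → 'S' (after the try/except). Output: TS

Answer: TS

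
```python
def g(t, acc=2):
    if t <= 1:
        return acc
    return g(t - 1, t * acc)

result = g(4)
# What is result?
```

Accumulator trace (n, acc): (4, 2) -> (3, 8) -> (2, 24) -> (1, 48) -> return 48

Answer: 48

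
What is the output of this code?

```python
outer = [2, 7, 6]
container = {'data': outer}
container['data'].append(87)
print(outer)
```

Key concept: dict holds reference to list.
Step by step:
`outer = [2, 7, 6]` → outer = [2, 7, 6]
`container = {'data': outer}` → container = {'data': [2, 7, 6]}
`container['data'].append(87)` → outer = [2, 7, 6, 87]; container = {'data': [2, 7, 6, 87]}
`print(outer)` → prints [2, 7, 6, 87]

Answer: [2, 7, 6, 87]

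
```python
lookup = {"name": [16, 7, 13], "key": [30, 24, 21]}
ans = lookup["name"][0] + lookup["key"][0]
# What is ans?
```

Trace:
`lookup = {"name": [16, 7, 13], "key": [30, 24, 21]}` → lookup = {'name': [16, 7, 13], 'key': [30, 24, 21]}
`ans = lookup["name"][0] + lookup["key"][0]` → ans = 46
So ans = 46

Answer: 46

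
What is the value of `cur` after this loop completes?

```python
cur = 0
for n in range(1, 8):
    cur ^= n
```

XOR of 1 to 7
`cur` takes the values: 0 → 1 → 3 → 0 → 4 → 1 → 7 → 0

Answer: 0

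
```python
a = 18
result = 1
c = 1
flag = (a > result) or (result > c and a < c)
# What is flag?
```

Trace:
`a = 18` → a = 18
`result = 1` → result = 1
`c = 1` → c = 1
`flag = (a > result) or (result > c and a < c)` → flag = True
So flag = True

Answer: True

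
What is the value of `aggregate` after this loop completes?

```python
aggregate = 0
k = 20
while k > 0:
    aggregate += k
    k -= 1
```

Sum 20 down to 1
`aggregate` takes the values: 0 → 20 → 39 → 57 → 74 → 90 → 105 → 119 → 132 → 144 → 155 → 165 → 174 → 182 → 189 → 195 → 200 → 204 → 207 → 209 → 210

Answer: 210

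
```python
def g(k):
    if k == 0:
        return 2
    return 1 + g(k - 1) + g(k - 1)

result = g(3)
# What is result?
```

g(k) = 1 + 2·g(k-1), g(0)=2. Closed form: (2+1)·2^3 - 1 = 23.

Answer: 23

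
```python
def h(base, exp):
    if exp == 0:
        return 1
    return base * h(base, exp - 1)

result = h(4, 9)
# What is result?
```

h(4, 9) = 4 * 4 * 4 * 4 * 4 * 4 * 4 * 4 * 4 = 262144

Answer: 262144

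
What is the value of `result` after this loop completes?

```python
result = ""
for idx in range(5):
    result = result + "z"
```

Repeat 'z' 5 times
`result` takes the values: "" → "z" → "zz" → "zzz" → "zzzz" → "zzzzz"

Answer: "zzzzz"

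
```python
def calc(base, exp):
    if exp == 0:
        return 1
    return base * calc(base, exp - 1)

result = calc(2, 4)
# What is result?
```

calc(2, 4) = 2 * 2 * 2 * 2 = 16

Answer: 16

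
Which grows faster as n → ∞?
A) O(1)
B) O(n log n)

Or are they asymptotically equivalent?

O(1) vs O(n log n): Higher order terms dominate.

Answer: B) O(n log n) grows faster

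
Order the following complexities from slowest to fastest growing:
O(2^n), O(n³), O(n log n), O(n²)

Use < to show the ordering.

Ordered by growth rate: O(n log n) < O(n²) < O(n³) < O(2^n)

Answer: O(n log n) < O(n²) < O(n³) < O(2^n)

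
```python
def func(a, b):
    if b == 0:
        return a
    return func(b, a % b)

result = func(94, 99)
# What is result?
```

func(94, 99) -> func(99, 94) -> func(94, 5) -> func(5, 4) -> func(4, 1) -> func(1, 0) -> 1

Answer: 1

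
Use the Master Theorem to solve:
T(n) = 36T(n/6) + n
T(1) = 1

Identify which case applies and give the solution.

a=36, b=6, f(n)=n. log_6(36) = 2. Since c=1 < 2, Case 1 applies: T(n) = Θ(n^log_b(a)) = O(n^2).

Answer: O(n^2) - Case 1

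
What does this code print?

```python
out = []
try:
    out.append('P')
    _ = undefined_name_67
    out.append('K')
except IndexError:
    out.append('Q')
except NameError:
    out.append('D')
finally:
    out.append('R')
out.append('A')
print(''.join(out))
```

Execution trace: 'P' (try body) → 'D' (except NameError) → 'R' (finally) → 'A' (after the try/except). Output: PDRA

Answer: PDRA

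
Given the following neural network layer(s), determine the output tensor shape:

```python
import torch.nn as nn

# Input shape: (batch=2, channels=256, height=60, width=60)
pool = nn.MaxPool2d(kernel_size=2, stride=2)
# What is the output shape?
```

Input: (2, 256, 60, 60) -> Output: (2, 256, 30, 30)

Answer: (2, 256, 30, 30)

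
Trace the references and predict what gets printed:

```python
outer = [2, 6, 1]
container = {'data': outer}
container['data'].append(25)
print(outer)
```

Key concept: dict holds reference to list.
Step by step:
`outer = [2, 6, 1]` → outer = [2, 6, 1]
`container = {'data': outer}` → container = {'data': [2, 6, 1]}
`container['data'].append(25)` → outer = [2, 6, 1, 25]; container = {'data': [2, 6, 1, 25]}
`print(outer)` → prints [2, 6, 1, 25]

Answer: [2, 6, 1, 25]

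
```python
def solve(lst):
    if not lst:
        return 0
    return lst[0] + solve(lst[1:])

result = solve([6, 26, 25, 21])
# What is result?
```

6 + 26 + 25 + 21 + 0 = 78

Answer: 78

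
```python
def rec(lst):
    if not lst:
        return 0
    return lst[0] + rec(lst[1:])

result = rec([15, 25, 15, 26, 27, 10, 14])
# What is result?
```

15 + 25 + 15 + 26 + 27 + 10 + 14 + 0 = 132

Answer: 132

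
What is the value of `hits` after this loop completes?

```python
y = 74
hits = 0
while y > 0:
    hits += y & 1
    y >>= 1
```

Count set bits in 74 (binary: 0b1001010)
`hits` takes the values: 0 → 1 → 2 → 3

Answer: 3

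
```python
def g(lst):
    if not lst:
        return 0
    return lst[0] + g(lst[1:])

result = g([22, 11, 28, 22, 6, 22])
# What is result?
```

22 + 11 + 28 + 22 + 6 + 22 + 0 = 111

Answer: 111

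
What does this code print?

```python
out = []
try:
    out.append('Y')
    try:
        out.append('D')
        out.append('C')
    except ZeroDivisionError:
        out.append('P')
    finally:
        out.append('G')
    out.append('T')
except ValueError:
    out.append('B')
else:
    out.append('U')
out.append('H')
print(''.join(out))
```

Execution trace: 'Y' (try body) → 'D' (inner try body) → 'C' (inner try body, no exception) → 'G' (inner finally) → 'T' (try body, no exception) → 'U' (else) → 'H' (after the try/except). Output: YDCGTUH

Answer: YDCGTUH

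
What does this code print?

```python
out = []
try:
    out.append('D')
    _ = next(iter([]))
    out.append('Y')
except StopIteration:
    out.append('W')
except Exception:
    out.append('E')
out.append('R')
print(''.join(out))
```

Execution trace: 'D' (try body) → 'W' (except StopIteration) → 'R' (after the try/except). Output: DWR

Answer: DWR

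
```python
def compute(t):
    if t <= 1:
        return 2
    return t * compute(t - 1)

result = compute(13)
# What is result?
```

compute(13) = 13 * 12 * 11 * 10 * 9 * 8 * 7 * 6 * 5 * 4 * 3 * 2 * 2 = 12454041600

Answer: 12454041600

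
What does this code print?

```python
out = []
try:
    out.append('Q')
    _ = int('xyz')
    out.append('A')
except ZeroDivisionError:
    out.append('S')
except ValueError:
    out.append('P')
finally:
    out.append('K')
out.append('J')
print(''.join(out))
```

Execution trace: 'Q' (try body) → 'P' (except ValueError) → 'K' (finally) → 'J' (after the try/except). Output: QPKJ

Answer: QPKJ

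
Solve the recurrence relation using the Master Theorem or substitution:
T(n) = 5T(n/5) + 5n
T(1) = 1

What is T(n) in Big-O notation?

By Master Theorem: a=5, b=5, f(n)=5n. Since log_5(5) = 1 and f(n) = Θ(n^1), Case 2 applies. T(n) = O(n log n).

Answer: O(n log n)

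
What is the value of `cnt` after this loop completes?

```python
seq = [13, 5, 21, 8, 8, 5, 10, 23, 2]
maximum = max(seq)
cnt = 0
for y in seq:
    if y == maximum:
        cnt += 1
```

Count of max value 23 in [13, 5, 21, 8, 8, 5, 10, 23, 2]
`cnt` takes the values: 0 → 1

Answer: 1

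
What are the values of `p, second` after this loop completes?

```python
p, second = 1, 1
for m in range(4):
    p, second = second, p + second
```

Fibonacci: after 4 iterations
`p, second` takes the values: (1, 1) → (1, 2) → (2, 3) → (3, 5) → (5, 8)

Answer: 5, 8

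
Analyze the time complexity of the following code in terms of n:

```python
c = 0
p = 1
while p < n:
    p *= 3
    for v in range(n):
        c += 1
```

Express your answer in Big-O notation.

Each loop level contributes: log n × n. Multiplying the contributions gives O(n log n).

Answer: O(n log n)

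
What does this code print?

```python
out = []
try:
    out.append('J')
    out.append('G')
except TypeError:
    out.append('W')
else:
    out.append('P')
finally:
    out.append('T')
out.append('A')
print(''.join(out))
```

Execution trace: 'J' (try body) → 'G' (try body, no exception) → 'P' (else) → 'T' (finally) → 'A' (after the try/except). Output: JGPTA

Answer: JGPTA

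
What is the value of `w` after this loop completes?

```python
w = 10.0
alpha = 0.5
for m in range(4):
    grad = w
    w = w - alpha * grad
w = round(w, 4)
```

Gradient descent: w = 10.0 * (1 - 0.5)^4
`w` takes the values: 10.0 → 5.0 → 2.5 → 1.25 → 0.625

Answer: 0.625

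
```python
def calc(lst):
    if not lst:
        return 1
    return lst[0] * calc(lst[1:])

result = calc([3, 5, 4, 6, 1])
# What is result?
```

Product over [3, 5, 4, 6, 1] = 3 * 5 * 4 * 6 * 1 = 360

Answer: 360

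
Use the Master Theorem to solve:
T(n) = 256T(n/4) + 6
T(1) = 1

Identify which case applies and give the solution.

a=256, b=4, f(n)=6. log_4(256) = 4. Since c=0 < 4, Case 1 applies: T(n) = Θ(n^log_b(a)) = O(n^4).

Answer: O(n^4) - Case 1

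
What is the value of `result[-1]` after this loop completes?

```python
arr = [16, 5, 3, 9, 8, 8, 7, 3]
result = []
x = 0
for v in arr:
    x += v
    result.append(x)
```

Cumulative sum ends at 59
`result` takes the values: [] → [16] → [16, 21] → [16, 21, 24] → [16, 21, 24, 33] → [16, 21, 24, 33, 41] → [16, 21, 24, 33, 41, 49] → [16, 21, 24, 33, 41, 49, 56] → [16, 21, 24, 33, 41, 49, 56, 59]
So `result[-1]` = 59

Answer: 59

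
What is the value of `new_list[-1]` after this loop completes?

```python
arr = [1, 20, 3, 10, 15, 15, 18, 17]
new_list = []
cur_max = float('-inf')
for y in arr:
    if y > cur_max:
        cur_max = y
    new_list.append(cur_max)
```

Running max ends at 20
`new_list` takes the values: [] → [1] → [1, 20] → [1, 20, 20] → [1, 20, 20, 20] → [1, 20, 20, 20, 20] → [1, 20, 20, 20, 20, 20] → [1, 20, 20, 20, 20, 20, 20] → [1, 20, 20, 20, 20, 20, 20, 20]
So `new_list[-1]` = 20

Answer: 20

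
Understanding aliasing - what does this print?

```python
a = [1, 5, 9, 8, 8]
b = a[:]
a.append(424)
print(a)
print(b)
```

Key concept: slice [:] creates copy.
Step by step:
`a = [1, 5, 9, 8, 8]` → a = [1, 5, 9, 8, 8]
`b = a[:]` → b = [1, 5, 9, 8, 8]
`a.append(424)` → a = [1, 5, 9, 8, 8, 424]
`print(a)` → prints [1, 5, 9, 8, 8, 424]
`print(b)` → prints [1, 5, 9, 8, 8]

Answer:
[1, 5, 9, 8, 8, 424]
[1, 5, 9, 8, 8]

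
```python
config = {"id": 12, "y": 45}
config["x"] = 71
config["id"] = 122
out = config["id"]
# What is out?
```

Trace:
`config = {"id": 12, "y": 45}` → config = {'id': 12, 'y': 45}
`config["x"] = 71` → config = {'id': 12, 'y': 45, 'x': 71}
`config["id"] = 122` → config = {'id': 122, 'y': 45, 'x': 71}
`out = config["id"]` → out = 122
So out = 122

Answer: 122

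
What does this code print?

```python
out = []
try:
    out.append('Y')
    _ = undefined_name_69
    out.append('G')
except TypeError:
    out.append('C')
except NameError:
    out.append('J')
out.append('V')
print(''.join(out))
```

Execution trace: 'Y' (try body) → 'J' (except NameError) → 'V' (after the try/except). Output: YJV

Answer: YJV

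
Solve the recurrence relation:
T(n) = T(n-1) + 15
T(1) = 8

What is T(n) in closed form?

Unrolling: T(n) = T(1) + 15·(n-1) = 8 + 15(n-1) = 15n - 7.

Answer: T(n) = 15n - 7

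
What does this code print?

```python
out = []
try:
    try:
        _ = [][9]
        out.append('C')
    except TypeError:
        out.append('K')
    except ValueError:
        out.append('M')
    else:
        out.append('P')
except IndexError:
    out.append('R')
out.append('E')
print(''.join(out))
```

Execution trace: 'R' (outer except IndexError) → 'E' (after the try/except). Output: RE

Answer: RE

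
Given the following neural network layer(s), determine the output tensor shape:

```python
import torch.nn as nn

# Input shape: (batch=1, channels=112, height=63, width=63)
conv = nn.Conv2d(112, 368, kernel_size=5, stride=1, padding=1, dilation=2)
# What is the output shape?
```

Input: (1, 112, 63, 63) -> Output: (1, 368, 57, 57)

Answer: (1, 368, 57, 57)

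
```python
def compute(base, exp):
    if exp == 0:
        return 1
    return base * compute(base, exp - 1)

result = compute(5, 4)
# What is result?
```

compute(5, 4) = 5 * 5 * 5 * 5 = 625

Answer: 625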